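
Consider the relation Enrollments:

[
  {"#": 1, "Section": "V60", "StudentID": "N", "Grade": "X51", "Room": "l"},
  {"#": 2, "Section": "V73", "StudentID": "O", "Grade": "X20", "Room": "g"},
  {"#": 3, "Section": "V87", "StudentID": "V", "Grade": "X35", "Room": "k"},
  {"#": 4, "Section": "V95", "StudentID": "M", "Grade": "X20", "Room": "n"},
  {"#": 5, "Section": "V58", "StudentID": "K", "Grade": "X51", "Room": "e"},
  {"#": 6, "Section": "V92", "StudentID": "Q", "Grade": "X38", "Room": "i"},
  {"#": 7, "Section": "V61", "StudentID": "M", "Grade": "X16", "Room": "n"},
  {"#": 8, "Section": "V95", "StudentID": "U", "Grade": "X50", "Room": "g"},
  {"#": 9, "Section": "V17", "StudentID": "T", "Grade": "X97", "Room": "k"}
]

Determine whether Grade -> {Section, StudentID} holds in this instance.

Grade=X51: rows 1, 5 → {Section,StudentID} takes values {(V60, N), (V58, K)} — violation
Grade=X20: rows 2, 4 → {Section,StudentID} takes values {(V73, O), (V95, M)} — violation
Grade=X35: row 3 → {Section,StudentID} = (V87, V) ✓
Grade=X38: row 6 → {Section,StudentID} = (V92, Q) ✓
Grade=X16: row 7 → {Section,StudentID} = (V61, M) ✓
Grade=X50: row 8 → {Section,StudentID} = (V95, U) ✓
Grade=X97: row 9 → {Section,StudentID} = (V17, T) ✓
Two rows agree on Grade but differ on {Section, StudentID}, so Grade -> {Section, StudentID} does not hold.

No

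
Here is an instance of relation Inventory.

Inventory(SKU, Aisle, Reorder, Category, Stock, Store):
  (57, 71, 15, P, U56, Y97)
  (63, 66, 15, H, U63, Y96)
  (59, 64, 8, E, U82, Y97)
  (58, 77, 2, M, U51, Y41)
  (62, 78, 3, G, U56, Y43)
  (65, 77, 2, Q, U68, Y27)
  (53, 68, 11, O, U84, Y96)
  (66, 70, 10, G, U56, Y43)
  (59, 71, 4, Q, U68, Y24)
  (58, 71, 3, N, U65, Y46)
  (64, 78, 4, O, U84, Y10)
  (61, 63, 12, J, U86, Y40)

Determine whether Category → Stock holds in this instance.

Yes

Category=P: 1 row → Stock = U56 ✓
Category=H: 1 row → Stock = U63 ✓
Category=E: 1 row → Stock = U82 ✓
Category=M: 1 row → Stock = U51 ✓
Category=G: 2 rows → Stock = U56, U56 ✓
Category=Q: 2 rows → Stock = U68, U68 ✓
Category=O: 2 rows → Stock = U84, U84 ✓
Category=N: 1 row → Stock = U65 ✓
Category=J: 1 row → Stock = U86 ✓
Every Category value is associated with a single Stock value, so Category → Stock holds.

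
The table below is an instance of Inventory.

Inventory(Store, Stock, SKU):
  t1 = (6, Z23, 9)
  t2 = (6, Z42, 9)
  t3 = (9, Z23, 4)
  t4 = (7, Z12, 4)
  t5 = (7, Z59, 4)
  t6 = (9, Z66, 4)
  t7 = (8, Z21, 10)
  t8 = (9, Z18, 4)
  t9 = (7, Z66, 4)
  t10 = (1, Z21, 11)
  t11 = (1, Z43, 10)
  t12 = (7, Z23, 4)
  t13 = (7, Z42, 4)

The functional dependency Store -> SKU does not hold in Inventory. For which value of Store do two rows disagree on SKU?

Store=6: rows 1, 2 → SKU = 9, 9 ✓
Store=9: rows 3, 6, 8 → SKU = 4, 4, 4 ✓
Store=7: rows 4, 5, 9, 12, 13 → SKU = 4, 4, 4, 4, 4 ✓
Store=8: row 7 → SKU = 10 ✓
Store=1: rows 10, 11 → SKU takes values {11, 10} — violation
The only Store value with inconsistent SKU is Store=1.

1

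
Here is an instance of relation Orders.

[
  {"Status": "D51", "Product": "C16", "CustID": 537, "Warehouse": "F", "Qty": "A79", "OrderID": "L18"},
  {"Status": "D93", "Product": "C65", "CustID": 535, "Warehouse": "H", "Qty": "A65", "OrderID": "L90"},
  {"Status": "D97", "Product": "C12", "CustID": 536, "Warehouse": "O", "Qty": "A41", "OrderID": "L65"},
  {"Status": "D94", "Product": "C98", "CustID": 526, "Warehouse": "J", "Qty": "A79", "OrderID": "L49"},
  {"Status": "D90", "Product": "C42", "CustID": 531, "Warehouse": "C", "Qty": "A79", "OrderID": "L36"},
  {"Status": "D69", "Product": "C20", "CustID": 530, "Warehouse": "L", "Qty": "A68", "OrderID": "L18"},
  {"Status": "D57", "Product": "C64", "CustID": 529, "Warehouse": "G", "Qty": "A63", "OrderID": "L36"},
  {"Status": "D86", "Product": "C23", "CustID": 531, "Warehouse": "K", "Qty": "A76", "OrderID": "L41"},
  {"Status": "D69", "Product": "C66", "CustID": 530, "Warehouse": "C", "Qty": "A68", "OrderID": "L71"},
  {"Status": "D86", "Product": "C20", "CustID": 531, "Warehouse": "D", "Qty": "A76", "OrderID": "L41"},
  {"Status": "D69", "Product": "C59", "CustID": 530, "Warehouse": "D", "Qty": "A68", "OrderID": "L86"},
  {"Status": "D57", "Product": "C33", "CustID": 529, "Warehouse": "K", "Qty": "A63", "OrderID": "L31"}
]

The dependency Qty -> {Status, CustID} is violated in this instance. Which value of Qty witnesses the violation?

Qty=A79: 3 rows → {Status,CustID} takes values {(D51, 537), (D94, 526), (D90, 531)} — violation
Qty=A65: 1 row → {Status,CustID} = (D93, 535) ✓
Qty=A41: 1 row → {Status,CustID} = (D97, 536) ✓
Qty=A68: 3 rows → {Status,CustID} = (D69, 530), (D69, 530), (D69, 530) ✓
Qty=A63: 2 rows → {Status,CustID} = (D57, 529), (D57, 529) ✓
Qty=A76: 2 rows → {Status,CustID} = (D86, 531), (D86, 531) ✓
The only Qty value with inconsistent RHS is Qty=A79.

A79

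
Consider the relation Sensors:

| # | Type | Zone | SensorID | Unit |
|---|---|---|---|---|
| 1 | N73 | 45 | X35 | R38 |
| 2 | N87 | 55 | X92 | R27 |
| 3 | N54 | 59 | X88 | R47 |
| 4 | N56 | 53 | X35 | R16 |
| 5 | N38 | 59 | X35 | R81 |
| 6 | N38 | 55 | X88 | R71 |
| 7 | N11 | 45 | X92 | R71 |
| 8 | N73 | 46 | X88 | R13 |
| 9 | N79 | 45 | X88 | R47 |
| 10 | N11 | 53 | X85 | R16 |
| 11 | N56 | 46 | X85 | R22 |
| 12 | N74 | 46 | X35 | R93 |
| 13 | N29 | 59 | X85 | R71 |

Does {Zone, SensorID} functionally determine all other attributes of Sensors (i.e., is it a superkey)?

Yes

All 13 rows have distinct {Zone, SensorID} values, so {Zone, SensorID} → (all attributes) holds and {Zone, SensorID} is a superkey.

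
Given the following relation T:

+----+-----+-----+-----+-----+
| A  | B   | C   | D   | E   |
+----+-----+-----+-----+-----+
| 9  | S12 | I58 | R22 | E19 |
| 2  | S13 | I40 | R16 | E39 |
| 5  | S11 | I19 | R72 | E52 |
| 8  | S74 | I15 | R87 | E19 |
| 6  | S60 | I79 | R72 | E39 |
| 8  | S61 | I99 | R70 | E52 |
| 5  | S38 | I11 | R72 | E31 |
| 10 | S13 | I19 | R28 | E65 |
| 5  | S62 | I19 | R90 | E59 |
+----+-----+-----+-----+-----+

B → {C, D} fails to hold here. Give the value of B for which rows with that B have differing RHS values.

S13

B=S12: 1 row → {C,D} = (I58, R22) ✓
B=S13: 2 rows → {C,D} takes values {(I40, R16), (I19, R28)} — violation
B=S11: 1 row → {C,D} = (I19, R72) ✓
B=S74: 1 row → {C,D} = (I15, R87) ✓
B=S60: 1 row → {C,D} = (I79, R72) ✓
B=S61: 1 row → {C,D} = (I99, R70) ✓
B=S38: 1 row → {C,D} = (I11, R72) ✓
B=S62: 1 row → {C,D} = (I19, R90) ✓
The only B value with inconsistent RHS is B=S13.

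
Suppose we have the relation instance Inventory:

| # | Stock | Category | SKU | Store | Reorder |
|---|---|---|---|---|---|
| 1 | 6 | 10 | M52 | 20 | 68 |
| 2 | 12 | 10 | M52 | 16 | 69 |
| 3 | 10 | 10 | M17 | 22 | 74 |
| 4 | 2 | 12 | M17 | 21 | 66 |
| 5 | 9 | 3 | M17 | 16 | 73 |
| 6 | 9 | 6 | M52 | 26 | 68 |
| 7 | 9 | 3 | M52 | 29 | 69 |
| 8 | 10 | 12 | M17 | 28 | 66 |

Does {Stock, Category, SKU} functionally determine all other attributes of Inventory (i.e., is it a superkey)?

All 8 rows have distinct {Stock, Category, SKU} values, so {Stock, Category, SKU} → (all attributes) holds and {Stock, Category, SKU} is a superkey.

Yes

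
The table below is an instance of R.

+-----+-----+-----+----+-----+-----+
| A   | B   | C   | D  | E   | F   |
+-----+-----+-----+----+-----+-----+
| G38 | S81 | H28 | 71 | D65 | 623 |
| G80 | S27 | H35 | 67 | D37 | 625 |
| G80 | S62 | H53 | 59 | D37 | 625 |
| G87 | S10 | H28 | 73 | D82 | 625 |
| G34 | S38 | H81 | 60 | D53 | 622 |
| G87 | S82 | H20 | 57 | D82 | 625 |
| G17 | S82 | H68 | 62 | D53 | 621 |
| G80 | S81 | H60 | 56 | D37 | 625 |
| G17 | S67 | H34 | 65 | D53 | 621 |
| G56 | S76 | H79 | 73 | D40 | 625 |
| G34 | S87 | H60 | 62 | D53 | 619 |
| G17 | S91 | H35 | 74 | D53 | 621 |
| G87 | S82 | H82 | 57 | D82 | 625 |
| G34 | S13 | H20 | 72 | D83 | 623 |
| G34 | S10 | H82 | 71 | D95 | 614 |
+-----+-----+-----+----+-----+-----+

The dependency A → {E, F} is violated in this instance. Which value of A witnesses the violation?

A=G38: 1 row → {E,F} = (D65, 623) ✓
A=G80: 3 rows → {E,F} = (D37, 625), (D37, 625), (D37, 625) ✓
A=G87: 3 rows → {E,F} = (D82, 625), (D82, 625), (D82, 625) ✓
A=G34: 4 rows → {E,F} takes values {(D53, 622), (D53, 619), (D83, 623), (D95, 614)} — violation
A=G17: 3 rows → {E,F} = (D53, 621), (D53, 621), (D53, 621) ✓
A=G56: 1 row → {E,F} = (D40, 625) ✓
The only A value with inconsistent RHS is A=G34.

G34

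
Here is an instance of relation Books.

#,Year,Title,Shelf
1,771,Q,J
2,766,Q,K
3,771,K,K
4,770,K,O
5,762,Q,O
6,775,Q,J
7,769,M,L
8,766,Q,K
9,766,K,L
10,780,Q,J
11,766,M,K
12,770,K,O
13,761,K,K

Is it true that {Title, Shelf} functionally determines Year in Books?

(Title=Q, Shelf=J): rows 1, 6, 10 → Year takes values {771, 775, 780} — violation
(Title=Q, Shelf=K): rows 2, 8 → Year = 766, 766 ✓
(Title=K, Shelf=K): rows 3, 13 → Year takes values {771, 761} — violation
(Title=K, Shelf=O): rows 4, 12 → Year = 770, 770 ✓
(Title=Q, Shelf=O): row 5 → Year = 762 ✓
(Title=M, Shelf=L): row 7 → Year = 769 ✓
(Title=K, Shelf=L): row 9 → Year = 766 ✓
(Title=M, Shelf=K): row 11 → Year = 766 ✓
Two rows agree on {Title, Shelf} but differ on Year, so {Title, Shelf} -> Year does not hold.

No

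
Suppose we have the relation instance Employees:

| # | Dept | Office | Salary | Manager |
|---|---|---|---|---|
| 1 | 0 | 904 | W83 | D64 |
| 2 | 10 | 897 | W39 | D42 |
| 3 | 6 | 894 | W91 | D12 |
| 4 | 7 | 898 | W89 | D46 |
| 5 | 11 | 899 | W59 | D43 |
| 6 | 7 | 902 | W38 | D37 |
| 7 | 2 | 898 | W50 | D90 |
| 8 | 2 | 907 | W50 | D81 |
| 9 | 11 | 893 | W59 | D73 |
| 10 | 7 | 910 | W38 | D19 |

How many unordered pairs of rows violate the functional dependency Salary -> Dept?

0

Salary=W59: all 2 rows agree on Dept — 0 pairs.
Salary=W38: all 2 rows agree on Dept — 0 pairs.
Salary=W50: all 2 rows agree on Dept — 0 pairs.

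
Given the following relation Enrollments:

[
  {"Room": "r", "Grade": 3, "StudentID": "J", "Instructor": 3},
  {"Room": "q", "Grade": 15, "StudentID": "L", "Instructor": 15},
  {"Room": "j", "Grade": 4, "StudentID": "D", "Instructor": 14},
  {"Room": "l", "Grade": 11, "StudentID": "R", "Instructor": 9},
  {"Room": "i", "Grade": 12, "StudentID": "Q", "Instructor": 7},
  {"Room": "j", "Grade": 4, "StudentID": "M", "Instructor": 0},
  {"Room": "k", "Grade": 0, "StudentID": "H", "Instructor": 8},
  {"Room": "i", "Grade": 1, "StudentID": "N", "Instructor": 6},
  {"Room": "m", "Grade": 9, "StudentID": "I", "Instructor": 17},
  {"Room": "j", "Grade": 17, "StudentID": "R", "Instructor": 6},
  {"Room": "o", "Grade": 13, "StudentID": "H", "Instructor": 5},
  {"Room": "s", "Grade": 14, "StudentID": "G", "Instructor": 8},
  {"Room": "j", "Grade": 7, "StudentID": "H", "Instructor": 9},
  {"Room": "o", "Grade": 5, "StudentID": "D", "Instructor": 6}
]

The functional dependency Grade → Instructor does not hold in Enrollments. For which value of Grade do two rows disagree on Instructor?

Grade=3: 1 row → Instructor = 3 ✓
Grade=15: 1 row → Instructor = 15 ✓
Grade=4: 2 rows → Instructor takes values {14, 0} — violation
Grade=11: 1 row → Instructor = 9 ✓
Grade=12: 1 row → Instructor = 7 ✓
Grade=0: 1 row → Instructor = 8 ✓
Grade=1: 1 row → Instructor = 6 ✓
Grade=9: 1 row → Instructor = 17 ✓
Grade=17: 1 row → Instructor = 6 ✓
Grade=13: 1 row → Instructor = 5 ✓
Grade=14: 1 row → Instructor = 8 ✓
Grade=7: 1 row → Instructor = 9 ✓
Grade=5: 1 row → Instructor = 6 ✓
The only Grade value with inconsistent Instructor is Grade=4.

4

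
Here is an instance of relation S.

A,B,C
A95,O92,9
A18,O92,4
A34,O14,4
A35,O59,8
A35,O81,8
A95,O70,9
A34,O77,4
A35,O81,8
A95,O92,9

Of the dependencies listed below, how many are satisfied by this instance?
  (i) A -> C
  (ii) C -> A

1

(i) A -> C: every LHS value maps to a single RHS value — holds.
(ii) C -> A: C=4: 3 rows → A takes values {A18, A34} — violation — fails.
1 of the 2 dependencies holds.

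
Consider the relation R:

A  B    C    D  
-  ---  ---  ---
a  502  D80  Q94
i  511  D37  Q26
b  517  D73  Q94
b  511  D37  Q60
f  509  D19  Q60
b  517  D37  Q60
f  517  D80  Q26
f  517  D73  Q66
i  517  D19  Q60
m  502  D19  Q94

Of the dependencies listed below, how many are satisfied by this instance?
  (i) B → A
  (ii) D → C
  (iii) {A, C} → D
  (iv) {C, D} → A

(i) B → A: B=502: 2 rows → A takes values {a, m} — violation; B=511: 2 rows → A takes values {i, b} — violation; B=517: 5 rows → A takes values {b, f, i} — violation — fails.
(ii) D → C: D=Q94: 3 rows → C takes values {D80, D73, D19} — violation; D=Q26: 2 rows → C takes values {D37, D80} — violation; D=Q60: 4 rows → C takes values {D37, D19} — violation — fails.
(iii) {A, C} → D: every LHS value maps to a single RHS value — holds.
(iv) {C, D} → A: (C=D19, D=Q60): 2 rows → A takes values {f, i} — violation — fails.
1 of the 4 dependencies holds.

1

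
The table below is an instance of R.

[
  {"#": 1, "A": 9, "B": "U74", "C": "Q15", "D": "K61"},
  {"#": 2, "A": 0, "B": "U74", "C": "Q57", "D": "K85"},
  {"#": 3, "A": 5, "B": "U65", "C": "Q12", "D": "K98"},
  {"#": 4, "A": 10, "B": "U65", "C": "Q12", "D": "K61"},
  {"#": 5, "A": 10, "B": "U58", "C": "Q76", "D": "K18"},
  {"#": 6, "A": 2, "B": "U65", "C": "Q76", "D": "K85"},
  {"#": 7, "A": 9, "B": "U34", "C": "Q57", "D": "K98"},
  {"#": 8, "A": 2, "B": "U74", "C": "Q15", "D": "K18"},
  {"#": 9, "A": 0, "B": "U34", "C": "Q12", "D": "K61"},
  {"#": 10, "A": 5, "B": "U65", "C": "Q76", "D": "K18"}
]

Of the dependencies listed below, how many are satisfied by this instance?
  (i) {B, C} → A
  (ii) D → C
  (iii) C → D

(i) {B, C} → A: (B=U74, C=Q15): rows 1, 8 → A takes values {9, 2} — violation; (B=U65, C=Q12): rows 3, 4 → A takes values {5, 10} — violation; (B=U65, C=Q76): rows 6, 10 → A takes values {2, 5} — violation — fails.
(ii) D → C: D=K61: rows 1, 4, 9 → C takes values {Q15, Q12} — violation; D=K85: rows 2, 6 → C takes values {Q57, Q76} — violation; D=K98: rows 3, 7 → C takes values {Q12, Q57} — violation; D=K18: rows 5, 8, 10 → C takes values {Q76, Q15} — violation — fails.
(iii) C → D: C=Q15: rows 1, 8 → D takes values {K61, K18} — violation; C=Q57: rows 2, 7 → D takes values {K85, K98} — violation; C=Q12: rows 3, 4, 9 → D takes values {K98, K61} — violation; C=Q76: rows 5, 6, 10 → D takes values {K18, K85} — violation — fails.
None of the 3 dependencies hold.

0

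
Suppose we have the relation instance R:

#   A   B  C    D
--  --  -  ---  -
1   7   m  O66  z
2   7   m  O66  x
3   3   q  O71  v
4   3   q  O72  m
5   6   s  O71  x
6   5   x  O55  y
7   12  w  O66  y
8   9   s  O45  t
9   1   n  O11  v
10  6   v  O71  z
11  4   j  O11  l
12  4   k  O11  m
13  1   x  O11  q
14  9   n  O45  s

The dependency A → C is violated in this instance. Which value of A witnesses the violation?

3

A=7: rows 1, 2 → C = O66, O66 ✓
A=3: rows 3, 4 → C takes values {O71, O72} — violation
A=6: rows 5, 10 → C = O71, O71 ✓
A=5: row 6 → C = O55 ✓
A=12: row 7 → C = O66 ✓
A=9: rows 8, 14 → C = O45, O45 ✓
A=1: rows 9, 13 → C = O11, O11 ✓
A=4: rows 11, 12 → C = O11, O11 ✓
The only A value with inconsistent C is A=3.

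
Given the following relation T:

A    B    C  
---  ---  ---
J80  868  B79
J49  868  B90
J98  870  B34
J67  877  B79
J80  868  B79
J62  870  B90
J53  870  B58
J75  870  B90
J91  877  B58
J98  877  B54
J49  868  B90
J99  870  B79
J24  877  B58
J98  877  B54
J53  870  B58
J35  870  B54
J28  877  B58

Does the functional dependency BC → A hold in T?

No

(B=868, C=B79): 2 rows → A = J80, J80 ✓
(B=868, C=B90): 2 rows → A = J49, J49 ✓
(B=870, C=B34): 1 row → A = J98 ✓
(B=877, C=B79): 1 row → A = J67 ✓
(B=870, C=B90): 2 rows → A takes values {J62, J75} — violation
(B=870, C=B58): 2 rows → A = J53, J53 ✓
(B=877, C=B58): 3 rows → A takes values {J91, J24, J28} — violation
(B=877, C=B54): 2 rows → A = J98, J98 ✓
(B=870, C=B79): 1 row → A = J99 ✓
(B=870, C=B54): 1 row → A = J35 ✓
Two rows agree on BC but differ on A, so BC → A does not hold.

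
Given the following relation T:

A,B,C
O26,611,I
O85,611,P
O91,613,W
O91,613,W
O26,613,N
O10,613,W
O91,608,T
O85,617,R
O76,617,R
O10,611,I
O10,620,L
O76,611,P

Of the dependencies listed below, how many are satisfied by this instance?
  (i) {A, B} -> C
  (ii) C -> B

(i) {A, B} -> C: every LHS value maps to a single RHS value — holds.
(ii) C -> B: every LHS value maps to a single RHS value — holds.
2 of the 2 dependencies hold.

2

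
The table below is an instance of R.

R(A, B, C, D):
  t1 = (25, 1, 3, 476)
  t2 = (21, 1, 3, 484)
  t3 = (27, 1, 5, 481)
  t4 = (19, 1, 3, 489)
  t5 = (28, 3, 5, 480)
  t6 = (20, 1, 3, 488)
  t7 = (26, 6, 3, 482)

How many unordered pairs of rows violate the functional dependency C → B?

C=3: violating pairs (1,7), (2,7), (4,7), (6,7) — 4 pairs.
C=5: violating pairs (3,5) — 1 pair.

5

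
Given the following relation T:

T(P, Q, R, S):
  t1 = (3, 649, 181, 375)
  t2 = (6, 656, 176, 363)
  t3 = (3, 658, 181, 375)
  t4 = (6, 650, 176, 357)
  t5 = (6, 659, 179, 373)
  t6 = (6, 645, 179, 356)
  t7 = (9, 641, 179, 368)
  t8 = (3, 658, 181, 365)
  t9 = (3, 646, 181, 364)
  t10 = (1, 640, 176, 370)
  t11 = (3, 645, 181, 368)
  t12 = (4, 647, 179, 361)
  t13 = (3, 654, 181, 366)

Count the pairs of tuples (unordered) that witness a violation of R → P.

7

R=181: all 6 rows agree on P — 0 pairs.
R=176: violating pairs (2,10), (4,10) — 2 pairs.
R=179: violating pairs (5,7), (5,12), (6,7), (6,12), (7,12) — 5 pairs.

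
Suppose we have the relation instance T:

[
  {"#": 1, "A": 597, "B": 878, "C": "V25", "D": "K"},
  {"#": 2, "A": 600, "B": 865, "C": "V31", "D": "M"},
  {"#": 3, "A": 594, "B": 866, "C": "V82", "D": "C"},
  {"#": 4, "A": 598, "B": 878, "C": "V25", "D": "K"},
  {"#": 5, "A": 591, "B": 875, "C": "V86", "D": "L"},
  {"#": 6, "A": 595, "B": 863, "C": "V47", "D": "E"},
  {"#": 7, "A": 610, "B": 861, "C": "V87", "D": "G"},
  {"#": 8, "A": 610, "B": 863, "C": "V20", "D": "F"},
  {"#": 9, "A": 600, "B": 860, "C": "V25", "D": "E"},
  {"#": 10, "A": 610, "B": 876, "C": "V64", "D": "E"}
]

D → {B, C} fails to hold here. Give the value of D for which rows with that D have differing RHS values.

E

D=K: rows 1, 4 → {B,C} = (878, V25), (878, V25) ✓
D=M: row 2 → {B,C} = (865, V31) ✓
D=C: row 3 → {B,C} = (866, V82) ✓
D=L: row 5 → {B,C} = (875, V86) ✓
D=E: rows 6, 9, 10 → {B,C} takes values {(863, V47), (860, V25), (876, V64)} — violation
D=G: row 7 → {B,C} = (861, V87) ✓
D=F: row 8 → {B,C} = (863, V20) ✓
The only D value with inconsistent RHS is D=E.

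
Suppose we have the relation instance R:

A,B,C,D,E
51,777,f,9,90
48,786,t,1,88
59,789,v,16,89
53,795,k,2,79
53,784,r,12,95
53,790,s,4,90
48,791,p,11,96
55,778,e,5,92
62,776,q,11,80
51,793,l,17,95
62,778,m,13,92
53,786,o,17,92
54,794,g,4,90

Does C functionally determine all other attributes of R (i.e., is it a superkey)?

Yes

All 13 rows have distinct C values, so C → (all attributes) holds and C is a superkey.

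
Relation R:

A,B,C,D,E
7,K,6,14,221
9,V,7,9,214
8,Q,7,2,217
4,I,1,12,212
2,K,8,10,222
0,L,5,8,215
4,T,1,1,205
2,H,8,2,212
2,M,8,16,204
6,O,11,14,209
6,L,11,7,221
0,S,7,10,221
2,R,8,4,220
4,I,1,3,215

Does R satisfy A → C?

No

A=7: 1 row → C = 6 ✓
A=9: 1 row → C = 7 ✓
A=8: 1 row → C = 7 ✓
A=4: 3 rows → C = 1, 1, 1 ✓
A=2: 4 rows → C = 8, 8, 8, 8 ✓
A=0: 2 rows → C takes values {5, 7} — violation
A=6: 2 rows → C = 11, 11 ✓
Two rows agree on A but differ on C, so A → C does not hold.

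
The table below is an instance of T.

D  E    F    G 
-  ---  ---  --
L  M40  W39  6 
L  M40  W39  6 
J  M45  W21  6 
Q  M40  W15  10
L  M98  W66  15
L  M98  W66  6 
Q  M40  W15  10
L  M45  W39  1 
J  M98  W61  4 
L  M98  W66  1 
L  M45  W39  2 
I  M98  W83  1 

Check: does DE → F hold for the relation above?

Yes

(D=L, E=M40): 2 rows → F = W39, W39 ✓
(D=J, E=M45): 1 row → F = W21 ✓
(D=Q, E=M40): 2 rows → F = W15, W15 ✓
(D=L, E=M98): 3 rows → F = W66, W66, W66 ✓
(D=L, E=M45): 2 rows → F = W39, W39 ✓
(D=J, E=M98): 1 row → F = W61 ✓
(D=I, E=M98): 1 row → F = W83 ✓
Every DE value is associated with a single F value, so DE → F holds.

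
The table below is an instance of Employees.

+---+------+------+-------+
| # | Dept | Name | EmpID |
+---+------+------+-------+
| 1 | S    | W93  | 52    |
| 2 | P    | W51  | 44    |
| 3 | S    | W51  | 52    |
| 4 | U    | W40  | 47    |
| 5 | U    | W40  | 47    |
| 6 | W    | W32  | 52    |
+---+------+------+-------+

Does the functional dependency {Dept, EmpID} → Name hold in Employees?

(Dept=S, EmpID=52): rows 1, 3 → Name takes values {W93, W51} — violation
(Dept=P, EmpID=44): row 2 → Name = W51 ✓
(Dept=U, EmpID=47): rows 4, 5 → Name = W40, W40 ✓
(Dept=W, EmpID=52): row 6 → Name = W32 ✓
Two rows agree on {Dept, EmpID} but differ on Name, so {Dept, EmpID} → Name does not hold.

No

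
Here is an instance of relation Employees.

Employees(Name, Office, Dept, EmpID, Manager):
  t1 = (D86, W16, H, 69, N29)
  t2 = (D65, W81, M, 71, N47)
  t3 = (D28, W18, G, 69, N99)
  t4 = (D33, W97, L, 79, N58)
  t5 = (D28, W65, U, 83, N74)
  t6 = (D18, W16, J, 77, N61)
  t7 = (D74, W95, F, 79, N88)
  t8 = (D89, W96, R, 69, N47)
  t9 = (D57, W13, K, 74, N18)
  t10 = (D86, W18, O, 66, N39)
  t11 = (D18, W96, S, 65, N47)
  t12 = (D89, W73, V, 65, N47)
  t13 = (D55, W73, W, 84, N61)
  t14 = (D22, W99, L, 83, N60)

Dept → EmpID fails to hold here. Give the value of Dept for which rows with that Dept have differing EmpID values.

Dept=H: row 1 → EmpID = 69 ✓
Dept=M: row 2 → EmpID = 71 ✓
Dept=G: row 3 → EmpID = 69 ✓
Dept=L: rows 4, 14 → EmpID takes values {79, 83} — violation
Dept=U: row 5 → EmpID = 83 ✓
Dept=J: row 6 → EmpID = 77 ✓
Dept=F: row 7 → EmpID = 79 ✓
Dept=R: row 8 → EmpID = 69 ✓
Dept=K: row 9 → EmpID = 74 ✓
Dept=O: row 10 → EmpID = 66 ✓
Dept=S: row 11 → EmpID = 65 ✓
Dept=V: row 12 → EmpID = 65 ✓
Dept=W: row 13 → EmpID = 84 ✓
The only Dept value with inconsistent EmpID is Dept=L.

L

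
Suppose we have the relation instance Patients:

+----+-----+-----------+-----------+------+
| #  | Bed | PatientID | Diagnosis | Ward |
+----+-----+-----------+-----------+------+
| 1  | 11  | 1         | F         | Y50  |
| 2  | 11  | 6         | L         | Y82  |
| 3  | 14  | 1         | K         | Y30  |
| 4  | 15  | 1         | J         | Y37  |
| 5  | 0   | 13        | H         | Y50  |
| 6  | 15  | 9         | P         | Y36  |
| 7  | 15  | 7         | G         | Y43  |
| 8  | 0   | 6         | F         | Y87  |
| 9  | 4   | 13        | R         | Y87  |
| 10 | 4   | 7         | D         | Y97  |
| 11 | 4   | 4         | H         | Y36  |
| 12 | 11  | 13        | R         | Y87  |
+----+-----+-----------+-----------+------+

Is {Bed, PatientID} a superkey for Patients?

Yes

All 12 rows have distinct {Bed, PatientID} values, so {Bed, PatientID} → (all attributes) holds and {Bed, PatientID} is a superkey.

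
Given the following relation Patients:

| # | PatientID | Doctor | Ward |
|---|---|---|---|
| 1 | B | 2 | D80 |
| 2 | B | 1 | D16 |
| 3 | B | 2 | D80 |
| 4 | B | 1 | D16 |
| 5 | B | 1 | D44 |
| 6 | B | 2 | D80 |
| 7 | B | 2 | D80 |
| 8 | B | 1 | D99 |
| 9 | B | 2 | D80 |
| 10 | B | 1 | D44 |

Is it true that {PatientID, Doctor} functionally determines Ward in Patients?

(PatientID=B, Doctor=2): rows 1, 3, 6, 7, 9 → Ward = D80, D80, D80, D80, D80 ✓
(PatientID=B, Doctor=1): rows 2, 4, 5, 8, 10 → Ward takes values {D16, D44, D99} — violation
Two rows agree on {PatientID, Doctor} but differ on Ward, so {PatientID, Doctor} → Ward does not hold.

No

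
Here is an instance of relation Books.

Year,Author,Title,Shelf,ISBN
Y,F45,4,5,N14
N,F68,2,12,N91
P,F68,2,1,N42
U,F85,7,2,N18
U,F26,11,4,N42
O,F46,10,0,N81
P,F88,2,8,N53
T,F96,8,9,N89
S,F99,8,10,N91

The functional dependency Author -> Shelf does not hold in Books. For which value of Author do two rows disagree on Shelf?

F68

Author=F45: 1 row → Shelf = 5 ✓
Author=F68: 2 rows → Shelf takes values {12, 1} — violation
Author=F85: 1 row → Shelf = 2 ✓
Author=F26: 1 row → Shelf = 4 ✓
Author=F46: 1 row → Shelf = 0 ✓
Author=F88: 1 row → Shelf = 8 ✓
Author=F96: 1 row → Shelf = 9 ✓
Author=F99: 1 row → Shelf = 10 ✓
The only Author value with inconsistent Shelf is Author=F68.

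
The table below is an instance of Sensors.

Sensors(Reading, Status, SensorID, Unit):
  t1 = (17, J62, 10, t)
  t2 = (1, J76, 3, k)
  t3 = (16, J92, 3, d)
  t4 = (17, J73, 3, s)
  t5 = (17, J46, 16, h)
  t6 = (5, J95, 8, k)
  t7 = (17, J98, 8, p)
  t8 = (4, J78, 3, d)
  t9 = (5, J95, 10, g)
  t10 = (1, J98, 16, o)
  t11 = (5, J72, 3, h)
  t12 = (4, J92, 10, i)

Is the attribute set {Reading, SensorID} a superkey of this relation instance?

All 12 rows have distinct {Reading, SensorID} values, so {Reading, SensorID} → (all attributes) holds and {Reading, SensorID} is a superkey.

Yes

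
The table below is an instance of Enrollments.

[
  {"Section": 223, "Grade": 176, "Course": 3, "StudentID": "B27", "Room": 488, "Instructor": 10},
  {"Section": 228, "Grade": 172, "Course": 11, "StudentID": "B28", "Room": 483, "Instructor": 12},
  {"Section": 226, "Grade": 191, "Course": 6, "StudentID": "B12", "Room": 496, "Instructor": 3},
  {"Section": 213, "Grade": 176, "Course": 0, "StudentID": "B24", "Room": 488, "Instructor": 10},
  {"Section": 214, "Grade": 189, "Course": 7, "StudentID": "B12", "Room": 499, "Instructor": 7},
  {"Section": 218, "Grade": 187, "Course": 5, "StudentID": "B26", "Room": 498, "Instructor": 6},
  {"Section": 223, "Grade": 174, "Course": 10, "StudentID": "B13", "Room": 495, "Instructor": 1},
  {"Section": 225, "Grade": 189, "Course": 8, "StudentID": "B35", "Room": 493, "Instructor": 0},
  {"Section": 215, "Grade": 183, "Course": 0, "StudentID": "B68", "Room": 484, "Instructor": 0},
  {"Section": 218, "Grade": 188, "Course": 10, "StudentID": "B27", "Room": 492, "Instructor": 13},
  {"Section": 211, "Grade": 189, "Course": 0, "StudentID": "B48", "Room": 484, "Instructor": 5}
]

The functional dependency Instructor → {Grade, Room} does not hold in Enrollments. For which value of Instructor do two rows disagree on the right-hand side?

0

Instructor=10: 2 rows → {Grade,Room} = (176, 488), (176, 488) ✓
Instructor=12: 1 row → {Grade,Room} = (172, 483) ✓
Instructor=3: 1 row → {Grade,Room} = (191, 496) ✓
Instructor=7: 1 row → {Grade,Room} = (189, 499) ✓
Instructor=6: 1 row → {Grade,Room} = (187, 498) ✓
Instructor=1: 1 row → {Grade,Room} = (174, 495) ✓
Instructor=0: 2 rows → {Grade,Room} takes values {(189, 493), (183, 484)} — violation
Instructor=13: 1 row → {Grade,Room} = (188, 492) ✓
Instructor=5: 1 row → {Grade,Room} = (189, 484) ✓
The only Instructor value with inconsistent RHS is Instructor=0.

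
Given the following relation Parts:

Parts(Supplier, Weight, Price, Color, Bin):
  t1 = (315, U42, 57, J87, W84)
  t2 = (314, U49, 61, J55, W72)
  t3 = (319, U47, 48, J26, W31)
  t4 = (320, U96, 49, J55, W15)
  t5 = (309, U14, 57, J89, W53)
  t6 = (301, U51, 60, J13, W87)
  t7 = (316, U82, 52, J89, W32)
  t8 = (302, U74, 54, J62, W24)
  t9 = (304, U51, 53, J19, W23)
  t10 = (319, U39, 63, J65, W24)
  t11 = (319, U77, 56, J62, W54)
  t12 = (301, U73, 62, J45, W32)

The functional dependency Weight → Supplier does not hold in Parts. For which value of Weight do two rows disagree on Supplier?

U51

Weight=U42: row 1 → Supplier = 315 ✓
Weight=U49: row 2 → Supplier = 314 ✓
Weight=U47: row 3 → Supplier = 319 ✓
Weight=U96: row 4 → Supplier = 320 ✓
Weight=U14: row 5 → Supplier = 309 ✓
Weight=U51: rows 6, 9 → Supplier takes values {301, 304} — violation
Weight=U82: row 7 → Supplier = 316 ✓
Weight=U74: row 8 → Supplier = 302 ✓
Weight=U39: row 10 → Supplier = 319 ✓
Weight=U77: row 11 → Supplier = 319 ✓
Weight=U73: row 12 → Supplier = 301 ✓
The only Weight value with inconsistent Supplier is Weight=U51.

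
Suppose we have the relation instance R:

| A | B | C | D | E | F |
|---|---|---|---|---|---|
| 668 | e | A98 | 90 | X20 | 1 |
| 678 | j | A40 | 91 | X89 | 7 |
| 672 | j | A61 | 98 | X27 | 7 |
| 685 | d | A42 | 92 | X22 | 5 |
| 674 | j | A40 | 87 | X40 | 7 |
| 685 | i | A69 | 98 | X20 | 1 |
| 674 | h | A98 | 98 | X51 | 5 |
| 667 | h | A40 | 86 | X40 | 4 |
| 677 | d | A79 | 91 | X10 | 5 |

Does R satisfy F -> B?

No

F=1: 2 rows → B takes values {e, i} — violation
F=7: 3 rows → B = j, j, j ✓
F=5: 3 rows → B takes values {d, h} — violation
F=4: 1 row → B = h ✓
Two rows agree on F but differ on B, so F -> B does not hold.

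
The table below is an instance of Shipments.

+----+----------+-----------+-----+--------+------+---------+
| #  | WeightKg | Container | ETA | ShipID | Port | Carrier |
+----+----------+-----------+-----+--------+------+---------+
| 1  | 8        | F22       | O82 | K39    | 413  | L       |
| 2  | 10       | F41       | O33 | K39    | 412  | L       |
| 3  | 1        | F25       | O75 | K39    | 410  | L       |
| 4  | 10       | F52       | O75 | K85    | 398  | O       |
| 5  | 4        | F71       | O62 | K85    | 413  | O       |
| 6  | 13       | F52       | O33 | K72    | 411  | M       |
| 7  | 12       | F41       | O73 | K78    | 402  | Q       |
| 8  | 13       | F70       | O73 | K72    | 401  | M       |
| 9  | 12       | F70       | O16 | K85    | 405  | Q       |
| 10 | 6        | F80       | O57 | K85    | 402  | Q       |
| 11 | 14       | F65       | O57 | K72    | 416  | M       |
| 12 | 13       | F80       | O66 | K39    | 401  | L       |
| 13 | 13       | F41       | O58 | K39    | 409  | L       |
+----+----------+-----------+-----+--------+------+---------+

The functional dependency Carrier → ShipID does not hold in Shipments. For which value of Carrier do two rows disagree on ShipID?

Carrier=L: rows 1, 2, 3, 12, 13 → ShipID = K39, K39, K39, K39, K39 ✓
Carrier=O: rows 4, 5 → ShipID = K85, K85 ✓
Carrier=M: rows 6, 8, 11 → ShipID = K72, K72, K72 ✓
Carrier=Q: rows 7, 9, 10 → ShipID takes values {K78, K85} — violation
The only Carrier value with inconsistent ShipID is Carrier=Q.

Q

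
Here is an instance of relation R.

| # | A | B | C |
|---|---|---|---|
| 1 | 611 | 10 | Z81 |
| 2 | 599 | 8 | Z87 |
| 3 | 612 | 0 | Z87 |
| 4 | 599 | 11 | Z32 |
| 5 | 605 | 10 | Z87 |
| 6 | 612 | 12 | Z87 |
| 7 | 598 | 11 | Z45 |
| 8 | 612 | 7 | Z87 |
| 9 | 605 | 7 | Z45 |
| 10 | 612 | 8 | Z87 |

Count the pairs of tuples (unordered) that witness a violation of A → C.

2

A=599: violating pairs (2,4) — 1 pair.
A=612: all 4 rows agree on C — 0 pairs.
A=605: violating pairs (5,9) — 1 pair.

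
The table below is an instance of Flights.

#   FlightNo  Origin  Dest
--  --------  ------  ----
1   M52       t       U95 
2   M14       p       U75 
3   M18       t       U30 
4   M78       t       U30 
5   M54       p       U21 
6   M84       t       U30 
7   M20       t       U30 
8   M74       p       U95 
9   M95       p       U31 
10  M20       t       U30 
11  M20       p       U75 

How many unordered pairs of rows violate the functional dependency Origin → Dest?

Origin=t: violating pairs (1,3), (1,4), (1,6), (1,7), (1,10) — 5 pairs.
Origin=p: violating pairs (2,5), (2,8), (2,9), (5,8), (5,9), (5,11), (8,9), (8,11), (9,11) — 9 pairs.

14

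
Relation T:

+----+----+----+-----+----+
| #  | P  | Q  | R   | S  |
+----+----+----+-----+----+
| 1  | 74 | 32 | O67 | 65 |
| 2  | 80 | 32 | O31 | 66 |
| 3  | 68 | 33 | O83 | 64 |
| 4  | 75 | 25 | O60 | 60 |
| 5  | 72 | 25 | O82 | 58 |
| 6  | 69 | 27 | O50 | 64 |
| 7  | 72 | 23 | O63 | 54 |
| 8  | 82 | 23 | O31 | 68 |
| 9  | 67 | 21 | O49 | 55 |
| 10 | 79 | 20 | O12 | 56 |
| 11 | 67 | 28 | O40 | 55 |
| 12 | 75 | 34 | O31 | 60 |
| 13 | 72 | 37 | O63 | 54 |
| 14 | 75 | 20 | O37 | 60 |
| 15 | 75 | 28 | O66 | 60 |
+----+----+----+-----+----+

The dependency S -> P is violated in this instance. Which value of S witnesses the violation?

S=65: row 1 → P = 74 ✓
S=66: row 2 → P = 80 ✓
S=64: rows 3, 6 → P takes values {68, 69} — violation
S=60: rows 4, 12, 14, 15 → P = 75, 75, 75, 75 ✓
S=58: row 5 → P = 72 ✓
S=54: rows 7, 13 → P = 72, 72 ✓
S=68: row 8 → P = 82 ✓
S=55: rows 9, 11 → P = 67, 67 ✓
S=56: row 10 → P = 79 ✓
The only S value with inconsistent P is S=64.

64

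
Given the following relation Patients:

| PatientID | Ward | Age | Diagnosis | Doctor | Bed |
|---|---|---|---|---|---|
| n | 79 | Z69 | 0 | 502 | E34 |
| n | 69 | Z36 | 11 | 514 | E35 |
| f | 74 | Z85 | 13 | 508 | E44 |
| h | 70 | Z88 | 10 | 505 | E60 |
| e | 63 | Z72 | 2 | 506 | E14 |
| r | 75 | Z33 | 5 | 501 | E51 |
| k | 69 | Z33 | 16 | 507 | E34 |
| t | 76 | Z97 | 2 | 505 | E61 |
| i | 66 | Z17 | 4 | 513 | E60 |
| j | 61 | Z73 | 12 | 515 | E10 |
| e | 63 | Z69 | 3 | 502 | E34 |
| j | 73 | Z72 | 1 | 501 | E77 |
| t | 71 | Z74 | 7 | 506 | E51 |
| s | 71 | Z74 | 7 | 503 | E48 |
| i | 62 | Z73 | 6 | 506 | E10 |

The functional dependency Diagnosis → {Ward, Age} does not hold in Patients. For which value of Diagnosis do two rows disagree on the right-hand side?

2

Diagnosis=0: 1 row → {Ward,Age} = (79, Z69) ✓
Diagnosis=11: 1 row → {Ward,Age} = (69, Z36) ✓
Diagnosis=13: 1 row → {Ward,Age} = (74, Z85) ✓
Diagnosis=10: 1 row → {Ward,Age} = (70, Z88) ✓
Diagnosis=2: 2 rows → {Ward,Age} takes values {(63, Z72), (76, Z97)} — violation
Diagnosis=5: 1 row → {Ward,Age} = (75, Z33) ✓
Diagnosis=16: 1 row → {Ward,Age} = (69, Z33) ✓
Diagnosis=4: 1 row → {Ward,Age} = (66, Z17) ✓
Diagnosis=12: 1 row → {Ward,Age} = (61, Z73) ✓
Diagnosis=3: 1 row → {Ward,Age} = (63, Z69) ✓
Diagnosis=1: 1 row → {Ward,Age} = (73, Z72) ✓
Diagnosis=7: 2 rows → {Ward,Age} = (71, Z74), (71, Z74) ✓
Diagnosis=6: 1 row → {Ward,Age} = (62, Z73) ✓
The only Diagnosis value with inconsistent RHS is Diagnosis=2.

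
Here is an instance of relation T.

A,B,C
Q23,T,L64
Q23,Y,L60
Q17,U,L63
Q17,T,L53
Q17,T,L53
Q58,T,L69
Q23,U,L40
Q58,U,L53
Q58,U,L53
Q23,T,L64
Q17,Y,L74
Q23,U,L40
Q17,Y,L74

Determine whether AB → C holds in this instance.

(A=Q23, B=T): 2 rows → C = L64, L64 ✓
(A=Q23, B=Y): 1 row → C = L60 ✓
(A=Q17, B=U): 1 row → C = L63 ✓
(A=Q17, B=T): 2 rows → C = L53, L53 ✓
(A=Q58, B=T): 1 row → C = L69 ✓
(A=Q23, B=U): 2 rows → C = L40, L40 ✓
(A=Q58, B=U): 2 rows → C = L53, L53 ✓
(A=Q17, B=Y): 2 rows → C = L74, L74 ✓
Every AB value is associated with a single C value, so AB → C holds.

Yes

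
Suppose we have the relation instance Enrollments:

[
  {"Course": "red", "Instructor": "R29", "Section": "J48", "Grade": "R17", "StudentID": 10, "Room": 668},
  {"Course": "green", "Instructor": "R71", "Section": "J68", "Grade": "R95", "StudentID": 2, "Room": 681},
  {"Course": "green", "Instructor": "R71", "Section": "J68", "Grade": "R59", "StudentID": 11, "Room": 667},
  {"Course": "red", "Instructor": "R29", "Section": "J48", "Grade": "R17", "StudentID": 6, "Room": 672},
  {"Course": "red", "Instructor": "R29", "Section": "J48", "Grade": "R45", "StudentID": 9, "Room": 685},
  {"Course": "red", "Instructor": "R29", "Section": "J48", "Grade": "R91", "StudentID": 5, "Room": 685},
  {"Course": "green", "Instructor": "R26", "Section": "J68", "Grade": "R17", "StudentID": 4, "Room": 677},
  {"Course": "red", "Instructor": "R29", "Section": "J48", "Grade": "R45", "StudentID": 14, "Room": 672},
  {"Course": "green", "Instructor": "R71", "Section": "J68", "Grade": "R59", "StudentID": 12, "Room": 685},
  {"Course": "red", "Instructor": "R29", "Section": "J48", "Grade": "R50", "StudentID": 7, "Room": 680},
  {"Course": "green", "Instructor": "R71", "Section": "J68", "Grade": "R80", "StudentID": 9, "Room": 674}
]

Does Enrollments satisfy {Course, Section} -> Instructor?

No

(Course=red, Section=J48): 6 rows → Instructor = R29, R29, R29, R29, R29, R29 ✓
(Course=green, Section=J68): 5 rows → Instructor takes values {R71, R26} — violation
Two rows agree on {Course, Section} but differ on Instructor, so {Course, Section} -> Instructor does not hold.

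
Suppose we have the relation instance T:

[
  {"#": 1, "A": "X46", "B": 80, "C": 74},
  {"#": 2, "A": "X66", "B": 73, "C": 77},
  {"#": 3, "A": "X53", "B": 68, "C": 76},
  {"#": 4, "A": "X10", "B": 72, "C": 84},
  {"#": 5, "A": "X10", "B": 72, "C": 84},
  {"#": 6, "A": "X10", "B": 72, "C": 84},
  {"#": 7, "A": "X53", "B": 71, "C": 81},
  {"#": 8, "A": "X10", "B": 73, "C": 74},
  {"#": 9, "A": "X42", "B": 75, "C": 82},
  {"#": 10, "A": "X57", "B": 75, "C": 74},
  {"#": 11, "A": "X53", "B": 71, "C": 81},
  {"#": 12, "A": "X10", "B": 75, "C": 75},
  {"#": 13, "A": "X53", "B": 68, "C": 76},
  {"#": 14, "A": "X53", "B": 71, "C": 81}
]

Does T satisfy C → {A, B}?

C=74: rows 1, 8, 10 → {A,B} takes values {(X46, 80), (X10, 73), (X57, 75)} — violation
C=77: row 2 → {A,B} = (X66, 73) ✓
C=76: rows 3, 13 → {A,B} = (X53, 68), (X53, 68) ✓
C=84: rows 4, 5, 6 → {A,B} = (X10, 72), (X10, 72), (X10, 72) ✓
C=81: rows 7, 11, 14 → {A,B} = (X53, 71), (X53, 71), (X53, 71) ✓
C=82: row 9 → {A,B} = (X42, 75) ✓
C=75: row 12 → {A,B} = (X10, 75) ✓
Two rows agree on C but differ on {A, B}, so C → {A, B} does not hold.

No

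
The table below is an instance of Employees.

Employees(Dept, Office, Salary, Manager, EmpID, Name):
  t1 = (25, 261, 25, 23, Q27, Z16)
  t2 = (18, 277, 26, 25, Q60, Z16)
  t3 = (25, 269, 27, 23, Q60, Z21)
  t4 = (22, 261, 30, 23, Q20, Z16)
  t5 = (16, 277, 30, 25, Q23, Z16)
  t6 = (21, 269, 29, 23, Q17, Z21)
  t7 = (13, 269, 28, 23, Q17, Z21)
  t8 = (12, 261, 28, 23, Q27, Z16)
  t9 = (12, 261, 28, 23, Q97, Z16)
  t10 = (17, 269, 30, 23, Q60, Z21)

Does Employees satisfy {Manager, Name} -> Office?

Yes

(Manager=23, Name=Z16): rows 1, 4, 8, 9 → Office = 261, 261, 261, 261 ✓
(Manager=25, Name=Z16): rows 2, 5 → Office = 277, 277 ✓
(Manager=23, Name=Z21): rows 3, 6, 7, 10 → Office = 269, 269, 269, 269 ✓
Every {Manager, Name} value is associated with a single Office value, so {Manager, Name} -> Office holds.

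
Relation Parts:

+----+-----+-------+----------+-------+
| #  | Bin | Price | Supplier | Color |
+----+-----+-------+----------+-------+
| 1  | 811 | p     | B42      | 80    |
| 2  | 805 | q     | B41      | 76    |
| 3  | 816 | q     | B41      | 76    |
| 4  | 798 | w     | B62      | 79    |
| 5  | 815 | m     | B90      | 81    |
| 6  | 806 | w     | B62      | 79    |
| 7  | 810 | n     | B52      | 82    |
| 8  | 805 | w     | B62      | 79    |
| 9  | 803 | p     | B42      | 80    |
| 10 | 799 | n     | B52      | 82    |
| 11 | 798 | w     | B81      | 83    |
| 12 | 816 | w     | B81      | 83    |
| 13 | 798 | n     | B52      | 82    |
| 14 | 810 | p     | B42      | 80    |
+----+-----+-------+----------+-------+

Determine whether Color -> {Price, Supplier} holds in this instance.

Yes

Color=80: rows 1, 9, 14 → {Price,Supplier} = (p, B42), (p, B42), (p, B42) ✓
Color=76: rows 2, 3 → {Price,Supplier} = (q, B41), (q, B41) ✓
Color=79: rows 4, 6, 8 → {Price,Supplier} = (w, B62), (w, B62), (w, B62) ✓
Color=81: row 5 → {Price,Supplier} = (m, B90) ✓
Color=82: rows 7, 10, 13 → {Price,Supplier} = (n, B52), (n, B52), (n, B52) ✓
Color=83: rows 11, 12 → {Price,Supplier} = (w, B81), (w, B81) ✓
Every Color value is associated with a single {Price, Supplier} value, so Color -> {Price, Supplier} holds.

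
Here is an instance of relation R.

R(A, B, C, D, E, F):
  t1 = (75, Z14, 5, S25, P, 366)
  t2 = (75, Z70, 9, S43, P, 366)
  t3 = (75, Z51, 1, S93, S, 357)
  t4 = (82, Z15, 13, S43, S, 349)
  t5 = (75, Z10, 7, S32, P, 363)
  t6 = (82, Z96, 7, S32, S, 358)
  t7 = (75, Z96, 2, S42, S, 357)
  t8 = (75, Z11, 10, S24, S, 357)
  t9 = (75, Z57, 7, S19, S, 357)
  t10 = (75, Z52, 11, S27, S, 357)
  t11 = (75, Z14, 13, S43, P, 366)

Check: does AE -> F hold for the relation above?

(A=75, E=P): rows 1, 2, 5, 11 → F takes values {366, 363} — violation
(A=75, E=S): rows 3, 7, 8, 9, 10 → F = 357, 357, 357, 357, 357 ✓
(A=82, E=S): rows 4, 6 → F takes values {349, 358} — violation
Two rows agree on AE but differ on F, so AE -> F does not hold.

No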